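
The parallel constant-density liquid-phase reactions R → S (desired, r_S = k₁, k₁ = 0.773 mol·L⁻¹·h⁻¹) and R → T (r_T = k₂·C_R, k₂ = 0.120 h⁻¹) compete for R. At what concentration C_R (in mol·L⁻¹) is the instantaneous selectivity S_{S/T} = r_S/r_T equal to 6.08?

S_{S/T} = (k₁/k₂)·C_R⁻¹ ⇒ C_R = (S·k₂/k₁)^(-1).
= (6.08×0.120/0.773)^(-1) = (0.9439)^(-1) = 1.06 mol·L⁻¹.

1.06 mol·L⁻¹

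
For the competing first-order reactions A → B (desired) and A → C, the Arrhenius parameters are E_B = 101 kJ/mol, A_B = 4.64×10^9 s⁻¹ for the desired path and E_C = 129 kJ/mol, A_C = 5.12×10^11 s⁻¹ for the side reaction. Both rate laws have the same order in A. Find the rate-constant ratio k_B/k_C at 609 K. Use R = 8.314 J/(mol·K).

k_B/k_C = (A_B/A_C)·exp[−(E_B−E_C)/(RT)] = (A_B/A_C)·exp[(E_C−E_B)/(RT)].
(E_C−E_B)/(RT) = (129−101)×10³/(8.314×609) = 28000/5063 = 5.530.
k_B/k_C = (4.64×10^9/5.12×10^11)·exp(5.530) = 0.009062 × 252.2 = 2.29.

2.29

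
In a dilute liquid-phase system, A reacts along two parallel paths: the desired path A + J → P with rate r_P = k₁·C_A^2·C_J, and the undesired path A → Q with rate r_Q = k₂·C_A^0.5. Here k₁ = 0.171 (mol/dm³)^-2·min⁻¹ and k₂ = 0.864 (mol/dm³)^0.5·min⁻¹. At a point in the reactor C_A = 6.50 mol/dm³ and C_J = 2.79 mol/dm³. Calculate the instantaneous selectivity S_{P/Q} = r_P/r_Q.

S_{P/Q} = r_P/r_Q = (k₁·C_A^2·C_J)/(k₂·C_A^0.5) = (k₁/k₂)·C_A^1.5·C_J.
= (0.171×6.500^2×2.790) / (0.864×6.500^0.5) = 20.16/2.203 = 9.15.
Since the desired path is higher order in A, keeping C_A high (PFR or concentrated feed) favours P.

9.15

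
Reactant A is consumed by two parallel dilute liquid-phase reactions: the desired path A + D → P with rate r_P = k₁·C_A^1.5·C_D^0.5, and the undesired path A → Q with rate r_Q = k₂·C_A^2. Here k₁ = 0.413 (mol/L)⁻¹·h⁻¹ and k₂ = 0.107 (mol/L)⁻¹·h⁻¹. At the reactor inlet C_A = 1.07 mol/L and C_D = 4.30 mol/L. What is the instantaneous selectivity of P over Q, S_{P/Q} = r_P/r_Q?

S_{P/Q} = r_P/r_Q = (k₁·C_A^1.5·C_D^0.5)/(k₂·C_A^2) = (k₁/k₂)·C_A^-0.5·C_D^0.5.
= (0.413×1.070^1.5×4.300^0.5) / (0.107×1.070^2) = 0.9479/0.1225 = 7.74.

7.74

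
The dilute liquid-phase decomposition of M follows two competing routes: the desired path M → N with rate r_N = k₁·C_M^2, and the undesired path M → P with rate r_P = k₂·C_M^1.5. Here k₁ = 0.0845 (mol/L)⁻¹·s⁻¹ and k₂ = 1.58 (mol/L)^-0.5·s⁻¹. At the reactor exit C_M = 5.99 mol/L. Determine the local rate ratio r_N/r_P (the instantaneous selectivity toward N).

S_{N/P} = r_N/r_P = (k₁·C_M^2)/(k₂·C_M^1.5) = (k₁/k₂)·C_M^0.5.
= (0.0845×5.990^2) / (1.58×5.990^1.5) = 3.032/23.16 = 0.131.
Since the desired path is higher order in M, keeping C_M high (PFR or concentrated feed) favours N.

0.131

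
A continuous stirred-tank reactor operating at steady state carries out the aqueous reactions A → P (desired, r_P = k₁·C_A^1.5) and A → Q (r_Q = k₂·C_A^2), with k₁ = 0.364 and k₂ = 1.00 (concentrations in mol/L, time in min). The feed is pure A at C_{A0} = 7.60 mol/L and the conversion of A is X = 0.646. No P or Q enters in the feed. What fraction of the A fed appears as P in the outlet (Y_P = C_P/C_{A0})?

0.117

Exit C_A = C_{A0}(1−X) = 7.60×0.354 = 2.690 mol/L.
A CSTR operates uniformly at the exit composition, giving r_P = 1.606 and r_Q = 7.238 (each k·C_A^n at C_A = 2.690).
Fraction of consumed A going to P: r_P/(r_P+r_Q) = 0.1816.
C_P = 0.1816·C_{A0}·X = 0.1816×7.60×0.646 = 0.892 mol/L; Y_P = C_P/C_{A0} = 0.117.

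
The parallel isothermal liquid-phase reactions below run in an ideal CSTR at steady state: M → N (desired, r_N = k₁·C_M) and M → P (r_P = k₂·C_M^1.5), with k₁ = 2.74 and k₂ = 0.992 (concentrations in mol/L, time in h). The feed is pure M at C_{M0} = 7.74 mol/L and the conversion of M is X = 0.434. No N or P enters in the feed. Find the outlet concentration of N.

1.91 mol/L

Exit C_M = C_{M0}(1−X) = 7.74×0.566 = 4.381 mol/L.
In a CSTR the entire volume is at exit conditions, so r_N = 2.74×4.381 = 12.00 and r_P = 0.992×4.381^1.5 = 9.096.
Fraction of consumed M going to N: r_N/(r_N+r_P) = 0.5689.
C_N = 0.5689·C_{M0}·X = 0.5689×7.74×0.434 = 1.91 mol/L.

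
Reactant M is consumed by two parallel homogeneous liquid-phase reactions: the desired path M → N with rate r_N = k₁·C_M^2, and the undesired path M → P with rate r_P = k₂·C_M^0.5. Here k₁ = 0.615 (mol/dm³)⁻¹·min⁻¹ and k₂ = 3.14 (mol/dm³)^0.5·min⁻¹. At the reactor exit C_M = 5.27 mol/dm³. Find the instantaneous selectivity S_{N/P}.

2.37

S_{N/P} = r_N/r_P = (k₁·C_M^2)/(k₂·C_M^0.5) = (k₁/k₂)·C_M^1.5.
= (0.615×5.270^2) / (3.14×5.270^0.5) = 17.08/7.208 = 2.37.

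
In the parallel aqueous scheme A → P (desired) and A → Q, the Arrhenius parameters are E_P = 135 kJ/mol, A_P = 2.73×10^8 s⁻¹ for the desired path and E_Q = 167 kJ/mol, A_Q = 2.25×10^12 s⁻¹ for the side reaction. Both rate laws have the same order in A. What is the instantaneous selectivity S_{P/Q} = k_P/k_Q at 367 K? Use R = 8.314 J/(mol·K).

4.35

With equal orders, S_{P/Q} = k_P/k_Q = (A_P/A_Q)·exp[(E_Q−E_P)/(RT)].
(E_Q−E_P)/(RT) = (167−135)×10³/(8.314×367) = 32000/3051 = 10.49.
k_P/k_Q = (2.73×10^8/2.25×10^12)·exp(10.49) = 1.213×10^-4 × 35866 = 4.35.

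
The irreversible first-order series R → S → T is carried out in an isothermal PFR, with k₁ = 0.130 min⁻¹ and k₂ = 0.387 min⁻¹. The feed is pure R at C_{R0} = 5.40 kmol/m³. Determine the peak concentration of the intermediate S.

At the optimum, C_{S,max}/C_{R0} = (k₁/k₂)^[k₂/(k₂−k₁)].
= (0.130/0.387)^(0.387/(0.387−0.130)) = (0.3359)^(1.506) = 0.1935.
C_{S,max} = 0.1935×5.40 = 1.04 kmol/m³.

1.04 kmol/m³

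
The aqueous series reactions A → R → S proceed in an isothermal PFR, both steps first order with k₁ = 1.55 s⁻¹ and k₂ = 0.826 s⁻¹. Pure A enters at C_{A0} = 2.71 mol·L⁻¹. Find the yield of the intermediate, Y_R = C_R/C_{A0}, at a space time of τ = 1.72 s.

The intermediate concentration in a first-order A→B→C sequence is C_R = k₁C_{A0}(e^(−k₁τ) − e^(−k₂τ))/(k₂−k₁).
e^(−k₁τ) = e^(−1.55×1.72) = e^(−2.666) = 0.06953; e^(−k₂τ) = e^(−1.421) = 0.2415.
C_R = 1.55×2.71/(0.826−1.55) × (0.06953−0.2415) = (-5.802)×(-0.1720) = 0.9980 mol·L⁻¹.
Y_R = C_R/C_{A0} = 0.9980/2.71 = 0.368.

0.368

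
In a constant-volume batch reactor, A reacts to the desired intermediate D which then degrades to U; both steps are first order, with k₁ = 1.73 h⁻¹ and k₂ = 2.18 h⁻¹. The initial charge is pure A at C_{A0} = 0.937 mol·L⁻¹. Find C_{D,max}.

Evaluating C_D at t_opt = ln(k₂/k₁)/(k₂−k₁) gives C_{D,max}/C_{A0} = (k₁/k₂)^[k₂/(k₂−k₁)].
= (1.73/2.18)^(2.18/(2.18−1.73)) = (0.7936)^(4.844) = 0.3263.
C_{D,max} = 0.3263×0.937 = 0.306 mol·L⁻¹.

0.306 mol·L⁻¹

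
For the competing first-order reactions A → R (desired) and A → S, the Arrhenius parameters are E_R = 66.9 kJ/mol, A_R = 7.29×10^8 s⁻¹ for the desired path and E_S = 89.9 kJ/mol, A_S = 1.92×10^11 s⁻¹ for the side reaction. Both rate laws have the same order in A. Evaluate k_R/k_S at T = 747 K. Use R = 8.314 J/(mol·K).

Since both paths have the same order in A, the concentration cancels and S_{R/S} = k_R/k_S = (A_R/A_S)·exp[(E_S−E_R)/(RT)].
(E_S−E_R)/(RT) = (89.9−66.9)×10³/(8.314×747) = 23000/6211 = 3.703.
k_R/k_S = (7.29×10^8/1.92×10^11)·exp(3.703) = 0.003797 × 40.58 = 0.154.

0.154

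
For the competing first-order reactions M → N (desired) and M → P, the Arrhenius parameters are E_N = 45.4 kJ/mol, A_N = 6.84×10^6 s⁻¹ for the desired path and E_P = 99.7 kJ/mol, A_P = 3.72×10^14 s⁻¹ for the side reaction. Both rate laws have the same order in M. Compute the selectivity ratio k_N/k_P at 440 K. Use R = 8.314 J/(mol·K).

Since both paths have the same order in M, the concentration cancels and S_{N/P} = k_N/k_P = (A_N/A_P)·exp[(E_P−E_N)/(RT)].
(E_P−E_N)/(RT) = (99.7−45.4)×10³/(8.314×440) = 54300/3658 = 14.84.
k_N/k_P = (6.84×10^6/3.72×10^14)·exp(14.84) = 1.839×10^-8 × 2.796×10^6 = 0.0514.
Since E_N < E_P, lowering the temperature improves selectivity toward N.

0.0514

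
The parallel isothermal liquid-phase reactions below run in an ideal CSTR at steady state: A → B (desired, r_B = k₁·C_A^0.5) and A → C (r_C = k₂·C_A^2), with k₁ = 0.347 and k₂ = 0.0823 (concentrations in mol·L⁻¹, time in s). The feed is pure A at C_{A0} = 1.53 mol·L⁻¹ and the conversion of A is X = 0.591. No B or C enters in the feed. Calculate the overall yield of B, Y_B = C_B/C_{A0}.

0.529

Exit C_A = C_{A0}(1−X) = 1.53×0.409 = 0.6258 mol·L⁻¹.
A CSTR operates uniformly at the exit composition, giving r_B = 0.2745 and r_C = 0.03223 (each k·C_A^n at C_A = 0.6258).
Fraction of consumed A going to B: r_B/(r_B+r_C) = 0.8949.
C_B = 0.8949·C_{A0}·X = 0.8949×1.53×0.591 = 0.809 mol·L⁻¹; Y_B = C_B/C_{A0} = 0.529.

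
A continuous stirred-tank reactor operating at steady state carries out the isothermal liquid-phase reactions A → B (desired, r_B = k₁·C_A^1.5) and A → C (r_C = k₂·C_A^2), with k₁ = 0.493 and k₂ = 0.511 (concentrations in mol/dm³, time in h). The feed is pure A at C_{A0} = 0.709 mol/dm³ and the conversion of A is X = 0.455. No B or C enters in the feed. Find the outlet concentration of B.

0.196 mol/dm³

Exit C_A = C_{A0}(1−X) = 0.709×0.545 = 0.3864 mol/dm³.
A CSTR operates uniformly at the exit composition, giving r_B = 0.1184 and r_C = 0.07630 (each k·C_A^n at C_A = 0.3864).
Fraction of consumed A going to B: r_B/(r_B+r_C) = 0.6082.
C_B = 0.6082·C_{A0}·X = 0.6082×0.709×0.455 = 0.196 mol/dm³.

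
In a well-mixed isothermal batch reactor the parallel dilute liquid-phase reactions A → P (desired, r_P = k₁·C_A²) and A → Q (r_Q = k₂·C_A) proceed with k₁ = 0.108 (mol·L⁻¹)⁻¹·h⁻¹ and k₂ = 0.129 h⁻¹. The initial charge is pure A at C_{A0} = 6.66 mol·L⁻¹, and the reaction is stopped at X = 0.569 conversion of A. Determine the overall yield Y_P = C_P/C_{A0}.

0.451

C_A = C_{A0}(1−X) = 2.870 mol·L⁻¹.
Along a PFR/batch, dC_Q/dC_A = −r_Q/(r_P+r_Q) = −k₂/(k₂+k₁·C_A).
Integrating from C_{A0} to C_A: C_Q = (0.129/0.108)·ln[(0.129+0.108·6.66)/(0.129+0.108·2.87)] = 1.194·ln(0.8483/0.4390) = 0.7868 mol·L⁻¹.
Then C_P = (C_{A0}−C_A) − C_Q = 3.790 − 0.7868 = 3.003 mol·L⁻¹.
Y_P = C_P/C_{A0} = 3.003/6.66 = 0.451.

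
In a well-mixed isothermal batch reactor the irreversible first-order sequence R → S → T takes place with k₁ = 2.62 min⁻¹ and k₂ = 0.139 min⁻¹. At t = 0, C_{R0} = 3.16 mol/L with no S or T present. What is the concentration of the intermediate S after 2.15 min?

For first-order series with pure R initially, C_S(t) = k₁C_{R0}/(k₂−k₁)·(e^(−k₁t) − e^(−k₂t)).
e^(−k₁t) = e^(−2.62×2.15) = e^(−5.633) = 0.003578; e^(−k₂t) = e^(−0.2989) = 0.7417.
C_S = 2.62×3.16/(0.139−2.62) × (0.003578−0.7417) = (-3.337)×(-0.7381) = 2.463 mol/L.

2.46 mol/L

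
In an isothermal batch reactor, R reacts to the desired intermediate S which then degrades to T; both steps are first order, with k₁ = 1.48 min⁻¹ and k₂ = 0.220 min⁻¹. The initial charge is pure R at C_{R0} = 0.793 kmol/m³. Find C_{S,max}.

0.568 kmol/m³

Evaluating C_S at t_opt = ln(k₂/k₁)/(k₂−k₁) gives C_{S,max}/C_{R0} = (k₁/k₂)^[k₂/(k₂−k₁)].
= (1.48/0.220)^(0.220/(0.220−1.48)) = (6.727)^(-0.1746) = 0.7169.
C_{S,max} = 0.7169×0.793 = 0.568 kmol/m³.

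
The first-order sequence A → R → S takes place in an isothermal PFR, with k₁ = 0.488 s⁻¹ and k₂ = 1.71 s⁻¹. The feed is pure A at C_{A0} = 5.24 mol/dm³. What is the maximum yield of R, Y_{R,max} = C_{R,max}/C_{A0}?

0.173

At the optimum, C_{R,max}/C_{A0} = (k₁/k₂)^[k₂/(k₂−k₁)].
= (0.488/1.71)^(1.71/(1.71−0.488)) = (0.2854)^(1.399) = 0.1730.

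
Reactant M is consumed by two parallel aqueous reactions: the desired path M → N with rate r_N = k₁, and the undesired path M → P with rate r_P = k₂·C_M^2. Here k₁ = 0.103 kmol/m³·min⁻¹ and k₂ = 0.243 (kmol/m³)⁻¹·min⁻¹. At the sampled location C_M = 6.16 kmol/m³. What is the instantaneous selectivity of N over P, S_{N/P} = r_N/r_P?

0.0112

S_{N/P} = r_N/r_P = (k₁)/(k₂·C_M^2) = (k₁/k₂)·C_M^-2.
= (0.103) / (0.243×6.160^2) = 0.1030/9.221 = 0.0112.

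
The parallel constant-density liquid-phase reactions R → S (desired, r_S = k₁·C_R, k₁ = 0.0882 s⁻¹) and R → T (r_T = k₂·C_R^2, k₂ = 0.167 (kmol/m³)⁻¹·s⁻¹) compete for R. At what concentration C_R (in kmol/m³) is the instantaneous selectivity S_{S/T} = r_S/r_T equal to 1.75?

S_{S/T} = (k₁/k₂)·C_R⁻¹ ⇒ C_R = (S·k₂/k₁)^(-1).
= (1.75×0.167/0.0882)^(-1) = (3.313)^(-1) = 0.302 kmol/m³.

0.302 kmol/m³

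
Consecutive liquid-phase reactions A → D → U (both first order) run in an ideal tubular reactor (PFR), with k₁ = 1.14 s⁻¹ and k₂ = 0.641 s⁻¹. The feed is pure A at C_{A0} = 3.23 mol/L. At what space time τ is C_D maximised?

1.15 s

Setting dC_D/dτ = 0 gives τ_opt = ln(k₂/k₁)/(k₂−k₁).
= ln(0.641/1.14)/(0.641−1.14) = ln(0.5623)/-0.4990 = -0.5758/-0.4990 = 1.15 s.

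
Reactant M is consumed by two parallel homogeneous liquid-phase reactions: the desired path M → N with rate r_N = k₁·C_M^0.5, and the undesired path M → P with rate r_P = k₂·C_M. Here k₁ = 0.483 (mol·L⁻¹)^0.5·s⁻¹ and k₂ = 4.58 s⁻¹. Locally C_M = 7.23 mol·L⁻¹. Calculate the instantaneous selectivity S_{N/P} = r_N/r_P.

S_{N/P} = r_N/r_P = (k₁·C_M^0.5)/(k₂·C_M) = (k₁/k₂)·C_M^-0.5.
= (0.483×7.230^0.5) / (4.58×7.230) = 1.299/33.11 = 0.0392.

0.0392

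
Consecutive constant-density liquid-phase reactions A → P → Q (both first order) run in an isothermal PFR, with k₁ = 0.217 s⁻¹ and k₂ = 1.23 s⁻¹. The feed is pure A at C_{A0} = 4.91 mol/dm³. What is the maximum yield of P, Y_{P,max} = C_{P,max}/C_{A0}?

At the optimum, C_{P,max}/C_{A0} = (k₁/k₂)^[k₂/(k₂−k₁)].
= (0.217/1.23)^(1.23/(1.23−0.217)) = (0.1764)^(1.214) = 0.1217.

0.122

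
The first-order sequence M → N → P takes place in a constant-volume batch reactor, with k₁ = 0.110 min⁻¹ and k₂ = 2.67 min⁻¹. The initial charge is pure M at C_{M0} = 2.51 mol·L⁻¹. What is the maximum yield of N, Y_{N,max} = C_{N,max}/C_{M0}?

Evaluating C_N at t_opt = ln(k₂/k₁)/(k₂−k₁) gives C_{N,max}/C_{M0} = (k₁/k₂)^[k₂/(k₂−k₁)].
= (0.110/2.67)^(2.67/(2.67−0.110)) = (0.04120)^(1.043) = 0.03592.

0.0359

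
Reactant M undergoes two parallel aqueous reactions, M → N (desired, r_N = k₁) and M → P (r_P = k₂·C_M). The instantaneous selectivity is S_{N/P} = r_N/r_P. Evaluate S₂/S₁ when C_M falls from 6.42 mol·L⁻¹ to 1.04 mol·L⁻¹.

S_{N/P} = (k₁/k₂)·C_M⁻¹, so S₂/S₁ = (C_{M,2}/C_{M,1})⁻¹.
= 6.42/1.04 = 6.17.

6.17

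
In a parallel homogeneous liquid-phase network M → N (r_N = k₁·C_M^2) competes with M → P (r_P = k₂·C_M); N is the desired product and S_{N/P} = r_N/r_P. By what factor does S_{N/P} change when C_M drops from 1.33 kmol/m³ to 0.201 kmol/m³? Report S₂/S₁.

0.151

S_{N/P} = (k₁/k₂)·C_M, so S₂/S₁ = (C_{M,2}/C_{M,1}).
= 0.201/1.33 = 0.151.
Selectivity toward N falls as C_M falls — high-concentration operation is favoured.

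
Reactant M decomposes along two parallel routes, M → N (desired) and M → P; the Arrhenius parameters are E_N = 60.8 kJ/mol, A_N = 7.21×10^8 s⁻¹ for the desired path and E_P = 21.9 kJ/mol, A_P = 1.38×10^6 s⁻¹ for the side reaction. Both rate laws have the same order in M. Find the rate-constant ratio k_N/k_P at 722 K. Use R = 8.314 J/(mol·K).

0.801

k_N/k_P = (A_N/A_P)·exp[−(E_N−E_P)/(RT)] = (A_N/A_P)·exp[(E_P−E_N)/(RT)].
(E_P−E_N)/(RT) = (21.9−60.8)×10³/(8.314×722) = -38900/6003 = -6.480.
k_N/k_P = (7.21×10^8/1.38×10^6)·exp(-6.480) = 522.5 × 0.001533 = 0.801.
Since E_N > E_P, raising the temperature improves selectivity toward N.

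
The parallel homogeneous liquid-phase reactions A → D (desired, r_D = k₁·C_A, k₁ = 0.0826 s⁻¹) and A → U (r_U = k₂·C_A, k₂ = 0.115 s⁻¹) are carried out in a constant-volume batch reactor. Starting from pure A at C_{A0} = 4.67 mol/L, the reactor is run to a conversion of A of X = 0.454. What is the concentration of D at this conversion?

C_A = C_{A0}(1−X) = 2.550 mol/L.
Both paths are first order in A, so the instantaneous fraction to D is constant: dC_D/d(−C_A) = k₁/(k₁+k₂) = 0.4180.
C_D = 0.4180·(C_{A0}−C_A) = 0.4180×2.120 = 0.886 mol/L.

0.886 mol/L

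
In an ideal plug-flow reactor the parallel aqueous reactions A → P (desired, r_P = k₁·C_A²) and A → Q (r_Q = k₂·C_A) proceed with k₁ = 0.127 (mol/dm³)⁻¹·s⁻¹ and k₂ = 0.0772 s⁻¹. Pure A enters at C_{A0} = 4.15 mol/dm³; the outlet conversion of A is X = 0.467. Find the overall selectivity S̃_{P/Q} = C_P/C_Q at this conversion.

C_A = C_{A0}(1−X) = 2.212 mol/dm³.
Along a PFR/batch, dC_Q/dC_A = −r_Q/(r_P+r_Q) = −k₂/(k₂+k₁·C_A).
Integrating from C_{A0} to C_A: C_Q = (0.0772/0.127)·ln[(0.0772+0.127·4.15)/(0.0772+0.127·2.21)] = 0.6079·ln(0.6043/0.3581) = 0.3180 mol/dm³.
Then C_P = (C_{A0}−C_A) − C_Q = 1.938 − 0.3180 = 1.620 mol/dm³.
S̃_{P/Q} = C_P/C_Q = 1.620/0.3180 = 5.09.

5.09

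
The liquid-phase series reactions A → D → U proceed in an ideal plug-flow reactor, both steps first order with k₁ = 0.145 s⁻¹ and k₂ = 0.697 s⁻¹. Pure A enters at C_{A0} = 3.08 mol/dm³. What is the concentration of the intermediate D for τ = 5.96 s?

0.328 mol/dm³

The intermediate concentration in a first-order A→B→C sequence is C_D = k₁C_{A0}(e^(−k₁τ) − e^(−k₂τ))/(k₂−k₁).
e^(−k₁τ) = e^(−0.145×5.96) = e^(−0.8642) = 0.4214; e^(−k₂τ) = e^(−4.154) = 0.01570.
C_D = 0.145×3.08/(0.697−0.145) × (0.4214−0.01570) = 0.8091×0.4057 = 0.3282 mol/dm³.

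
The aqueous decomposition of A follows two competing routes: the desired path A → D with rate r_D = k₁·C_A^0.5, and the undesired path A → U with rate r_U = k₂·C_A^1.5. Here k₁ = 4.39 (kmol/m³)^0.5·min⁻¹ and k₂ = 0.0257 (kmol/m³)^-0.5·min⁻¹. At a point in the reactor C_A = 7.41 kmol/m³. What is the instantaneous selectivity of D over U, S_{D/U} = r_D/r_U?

23.1

S_{D/U} = r_D/r_U = (k₁·C_A^0.5)/(k₂·C_A^1.5) = (k₁/k₂)·C_A⁻¹.
= (4.39×7.410^0.5) / (0.0257×7.410^1.5) = 11.95/0.5184 = 23.1.
The undesired path is higher order in A, so low C_A (CSTR or dilute feed) favours D.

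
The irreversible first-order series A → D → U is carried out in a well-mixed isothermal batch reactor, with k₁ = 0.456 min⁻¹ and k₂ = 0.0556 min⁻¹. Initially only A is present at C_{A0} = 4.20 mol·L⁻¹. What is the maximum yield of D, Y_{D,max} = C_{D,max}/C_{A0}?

0.747

At the optimum, C_{D,max}/C_{A0} = (k₁/k₂)^[k₂/(k₂−k₁)].
= (0.456/0.0556)^(0.0556/(0.0556−0.456)) = (8.201)^(-0.1389) = 0.7466.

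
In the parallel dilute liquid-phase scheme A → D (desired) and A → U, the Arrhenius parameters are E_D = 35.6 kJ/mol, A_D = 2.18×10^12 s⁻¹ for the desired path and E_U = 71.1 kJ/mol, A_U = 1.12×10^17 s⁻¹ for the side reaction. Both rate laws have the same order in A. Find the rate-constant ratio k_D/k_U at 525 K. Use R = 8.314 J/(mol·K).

0.0663

k_D/k_U = (A_D/A_U)·exp[−(E_D−E_U)/(RT)] = (A_D/A_U)·exp[(E_U−E_D)/(RT)].
(E_U−E_D)/(RT) = (71.1−35.6)×10³/(8.314×525) = 35500/4365 = 8.133.
k_D/k_U = (2.18×10^12/1.12×10^17)·exp(8.133) = 1.946×10^-5 × 3406 = 0.0663.
Since E_D < E_U, lowering the temperature improves selectivity toward D.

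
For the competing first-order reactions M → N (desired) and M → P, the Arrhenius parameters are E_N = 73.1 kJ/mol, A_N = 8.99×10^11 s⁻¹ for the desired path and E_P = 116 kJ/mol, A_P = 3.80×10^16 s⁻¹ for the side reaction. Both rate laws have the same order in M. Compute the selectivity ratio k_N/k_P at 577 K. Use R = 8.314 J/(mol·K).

0.181

k_N/k_P = (A_N/A_P)·exp[−(E_N−E_P)/(RT)] = (A_N/A_P)·exp[(E_P−E_N)/(RT)].
(E_P−E_N)/(RT) = (116−73.1)×10³/(8.314×577) = 42900/4797 = 8.943.
k_N/k_P = (8.99×10^11/3.80×10^16)·exp(8.943) = 2.366×10^-5 × 7652 = 0.181.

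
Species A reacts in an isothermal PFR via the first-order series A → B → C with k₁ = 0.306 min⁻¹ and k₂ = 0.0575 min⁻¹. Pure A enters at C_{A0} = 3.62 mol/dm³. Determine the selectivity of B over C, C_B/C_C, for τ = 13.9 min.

For first-order series with pure A initially, C_B(τ) = k₁C_{A0}/(k₂−k₁)·(e^(−k₁τ) − e^(−k₂τ)).
e^(−k₁τ) = e^(−0.306×13.9) = e^(−4.253) = 0.01422; e^(−k₂τ) = e^(−0.7993) = 0.4497.
C_B = 0.306×3.62/(0.0575−0.306) × (0.01422−0.4497) = (-4.458)×(-0.4355) = 1.941 mol/dm³.
C_A = C_{A0}e^(−k₁τ) = 0.05146 mol/dm³, so C_C = C_{A0}−C_A−C_B = 1.627 mol/dm³; C_B/C_C = 1.19.

1.19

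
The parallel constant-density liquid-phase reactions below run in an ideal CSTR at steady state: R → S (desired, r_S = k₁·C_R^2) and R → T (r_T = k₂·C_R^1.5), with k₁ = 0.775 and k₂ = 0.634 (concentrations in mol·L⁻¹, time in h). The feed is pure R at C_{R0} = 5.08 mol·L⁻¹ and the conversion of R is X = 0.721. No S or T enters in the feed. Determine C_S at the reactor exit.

Exit C_R = C_{R0}(1−X) = 5.08×0.279 = 1.417 mol·L⁻¹.
In a CSTR the entire volume is at exit conditions, so r_S = 0.775×1.417^2 = 1.557 and r_T = 0.634×1.417^1.5 = 1.070.
Fraction of consumed R going to S: r_S/(r_S+r_T) = 0.5927.
C_S = 0.5927·C_{R0}·X = 0.5927×5.08×0.721 = 2.17 mol·L⁻¹.

2.17 mol·L⁻¹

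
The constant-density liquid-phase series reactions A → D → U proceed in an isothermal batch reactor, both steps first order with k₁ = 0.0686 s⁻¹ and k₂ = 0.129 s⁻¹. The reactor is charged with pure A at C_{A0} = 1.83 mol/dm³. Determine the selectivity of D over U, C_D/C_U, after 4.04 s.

3.35

For first-order series with pure A initially, C_D(t) = k₁C_{A0}/(k₂−k₁)·(e^(−k₁t) − e^(−k₂t)).
e^(−k₁t) = e^(−0.0686×4.04) = e^(−0.2771) = 0.7579; e^(−k₂t) = e^(−0.5212) = 0.5938.
C_D = 0.0686×1.83/(0.129−0.0686) × (0.7579−0.5938) = 2.078×0.1641 = 0.3411 mol/dm³.
C_A = C_{A0}e^(−k₁t) = 1.387 mol/dm³, so C_U = C_{A0}−C_A−C_D = 0.1019 mol/dm³; C_D/C_U = 3.35.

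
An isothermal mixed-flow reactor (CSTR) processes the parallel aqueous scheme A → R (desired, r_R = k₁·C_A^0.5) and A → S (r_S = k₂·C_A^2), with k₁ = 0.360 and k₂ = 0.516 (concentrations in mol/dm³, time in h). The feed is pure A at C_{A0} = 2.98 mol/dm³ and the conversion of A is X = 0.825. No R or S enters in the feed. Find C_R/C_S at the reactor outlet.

Exit C_A = C_{A0}(1−X) = 2.98×0.175 = 0.5215 mol/dm³.
A CSTR operates uniformly at the exit composition, giving r_R = 0.2600 and r_S = 0.1403 (each k·C_A^n at C_A = 0.5215).
Overall selectivity = C_R/C_S = r_Rτ/(r_Sτ) = r_R/r_S = 1.85.

1.85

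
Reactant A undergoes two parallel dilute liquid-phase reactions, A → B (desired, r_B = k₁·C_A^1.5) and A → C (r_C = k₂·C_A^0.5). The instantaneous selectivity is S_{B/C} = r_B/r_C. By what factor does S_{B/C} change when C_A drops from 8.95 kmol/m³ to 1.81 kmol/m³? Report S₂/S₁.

0.202

S_{B/C} = (k₁/k₂)·C_A, so S₂/S₁ = (C_{A,2}/C_{A,1}).
= 1.81/8.95 = 0.202.
Selectivity toward B falls as C_A falls — high-concentration operation is favoured.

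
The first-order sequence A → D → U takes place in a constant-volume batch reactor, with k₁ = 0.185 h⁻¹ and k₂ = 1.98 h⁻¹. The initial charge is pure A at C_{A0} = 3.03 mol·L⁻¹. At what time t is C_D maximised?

The intermediate peaks when r₁ = r₂, i.e. k₁e^(−k₁t) = k₂e^(−k₂t), giving t_opt = ln(k₂/k₁)/(k₂−k₁).
= ln(1.98/0.185)/(1.98−0.185) = ln(10.70)/1.795 = 2.370/1.795 = 1.32 h.

1.32 h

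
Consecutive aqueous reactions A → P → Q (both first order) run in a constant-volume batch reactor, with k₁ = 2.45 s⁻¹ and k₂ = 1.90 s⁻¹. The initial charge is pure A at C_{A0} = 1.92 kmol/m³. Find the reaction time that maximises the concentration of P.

For first-order series the maximum of C_P occurs at t_opt = ln(k₂/k₁)/(k₂−k₁).
= ln(1.90/2.45)/(1.90−2.45) = ln(0.7755)/-0.5500 = -0.2542/-0.5500 = 0.462 s.

0.462 s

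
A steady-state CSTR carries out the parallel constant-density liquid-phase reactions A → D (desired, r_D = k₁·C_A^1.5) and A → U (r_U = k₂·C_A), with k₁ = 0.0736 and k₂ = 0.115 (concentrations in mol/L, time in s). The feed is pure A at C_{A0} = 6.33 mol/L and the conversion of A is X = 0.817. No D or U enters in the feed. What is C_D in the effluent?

2.11 mol/L

Exit C_A = C_{A0}(1−X) = 6.33×0.183 = 1.158 mol/L.
In a CSTR the entire volume is at exit conditions, so r_D = 0.0736×1.158^1.5 = 0.09176 and r_U = 0.115×1.158 = 0.1332.
Fraction of consumed A going to D: r_D/(r_D+r_U) = 0.4079.
C_D = 0.4079·C_{A0}·X = 0.4079×6.33×0.817 = 2.11 mol/L.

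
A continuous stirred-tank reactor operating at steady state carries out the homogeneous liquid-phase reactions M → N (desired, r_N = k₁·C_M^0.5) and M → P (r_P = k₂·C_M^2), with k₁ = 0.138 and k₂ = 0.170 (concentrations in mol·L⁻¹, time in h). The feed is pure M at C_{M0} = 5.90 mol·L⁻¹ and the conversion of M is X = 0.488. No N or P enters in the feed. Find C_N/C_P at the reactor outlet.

Exit C_M = C_{M0}(1−X) = 5.90×0.512 = 3.021 mol·L⁻¹.
A CSTR operates uniformly at the exit composition, giving r_N = 0.2399 and r_P = 1.551 (each k·C_M^n at C_M = 3.021).
Overall selectivity = C_N/C_P = r_Nτ/(r_Pτ) = r_N/r_P = 0.155.

0.155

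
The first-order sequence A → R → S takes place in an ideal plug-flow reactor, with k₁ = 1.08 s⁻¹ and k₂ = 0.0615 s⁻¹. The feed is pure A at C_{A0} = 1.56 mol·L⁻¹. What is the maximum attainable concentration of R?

Evaluating C_R at τ_opt = ln(k₂/k₁)/(k₂−k₁) gives C_{R,max}/C_{A0} = (k₁/k₂)^[k₂/(k₂−k₁)].
= (1.08/0.0615)^(0.0615/(0.0615−1.08)) = (17.56)^(-0.06038) = 0.8411.
C_{R,max} = 0.8411×1.56 = 1.31 mol·L⁻¹.

1.31 mol·L⁻¹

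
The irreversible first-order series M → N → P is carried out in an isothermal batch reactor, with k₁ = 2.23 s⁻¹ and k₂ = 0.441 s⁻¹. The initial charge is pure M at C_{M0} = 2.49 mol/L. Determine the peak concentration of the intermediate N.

At the optimum, C_{N,max}/C_{M0} = (k₁/k₂)^[k₂/(k₂−k₁)].
= (2.23/0.441)^(0.441/(0.441−2.23)) = (5.057)^(-0.2465) = 0.6706.
C_{N,max} = 0.6706×2.49 = 1.67 mol/L.

1.67 mol/L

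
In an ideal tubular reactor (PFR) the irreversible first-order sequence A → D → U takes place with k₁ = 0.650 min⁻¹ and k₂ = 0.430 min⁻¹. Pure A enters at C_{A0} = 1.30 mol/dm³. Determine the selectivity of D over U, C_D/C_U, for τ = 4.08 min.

0.483

Solving the coupled first-order balances gives C_D(τ) = [k₁/(k₂−k₁)]·C_{A0}·(e^(−k₁τ) − e^(−k₂τ)).
e^(−k₁τ) = e^(−0.650×4.08) = e^(−2.652) = 0.07051; e^(−k₂τ) = e^(−1.754) = 0.1730.
C_D = 0.650×1.30/(0.430−0.650) × (0.07051−0.1730) = (-3.841)×(-0.1025) = 0.3937 mol/dm³.
C_A = C_{A0}e^(−k₁τ) = 0.09166 mol/dm³, so C_U = C_{A0}−C_A−C_D = 0.8146 mol/dm³; C_D/C_U = 0.483.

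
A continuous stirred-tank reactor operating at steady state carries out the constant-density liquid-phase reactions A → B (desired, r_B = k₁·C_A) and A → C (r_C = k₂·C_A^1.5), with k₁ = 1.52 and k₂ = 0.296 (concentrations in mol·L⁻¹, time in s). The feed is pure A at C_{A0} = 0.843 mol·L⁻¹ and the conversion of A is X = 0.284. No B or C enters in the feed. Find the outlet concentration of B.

Exit C_A = C_{A0}(1−X) = 0.843×0.716 = 0.6036 mol·L⁻¹.
Rates in a CSTR are evaluated at the outlet concentration: r_B = 1.52×0.6036 = 0.9175, r_C = 0.296×0.6036^1.5 = 0.1388.
Fraction of consumed A going to B: r_B/(r_B+r_C) = 0.8686.
C_B = 0.8686·C_{A0}·X = 0.8686×0.843×0.284 = 0.208 mol·L⁻¹.

0.208 mol·L⁻¹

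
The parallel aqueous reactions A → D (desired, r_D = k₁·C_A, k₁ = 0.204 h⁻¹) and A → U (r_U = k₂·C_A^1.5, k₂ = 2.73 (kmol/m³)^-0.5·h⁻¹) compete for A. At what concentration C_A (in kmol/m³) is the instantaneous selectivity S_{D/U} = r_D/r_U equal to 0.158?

S_{D/U} = (k₁/k₂)·C_A^-0.5 ⇒ C_A = (S·k₂/k₁)^(-2).
= (0.158×2.73/0.204)^(-2) = (2.114)^(-2) = 0.224 kmol/m³.

0.224 kmol/m³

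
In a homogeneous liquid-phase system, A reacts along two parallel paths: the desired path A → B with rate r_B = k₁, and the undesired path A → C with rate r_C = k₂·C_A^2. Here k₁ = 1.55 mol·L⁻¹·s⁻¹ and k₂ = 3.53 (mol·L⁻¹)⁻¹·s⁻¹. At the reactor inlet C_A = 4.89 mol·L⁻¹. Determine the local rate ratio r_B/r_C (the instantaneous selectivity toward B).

S_{B/C} = r_B/r_C = (k₁)/(k₂·C_A^2) = (k₁/k₂)·C_A^-2.
= (1.55) / (3.53×4.890^2) = 1.550/84.41 = 0.0184.

0.0184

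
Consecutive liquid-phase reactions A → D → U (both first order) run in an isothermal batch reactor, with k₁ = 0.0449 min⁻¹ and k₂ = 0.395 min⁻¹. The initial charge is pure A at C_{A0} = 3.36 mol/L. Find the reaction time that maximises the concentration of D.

The intermediate peaks when r₁ = r₂, i.e. k₁e^(−k₁t) = k₂e^(−k₂t), giving t_opt = ln(k₂/k₁)/(k₂−k₁).
= ln(0.395/0.0449)/(0.395−0.0449) = ln(8.797)/0.3501 = 2.174/0.3501 = 6.21 min.

6.21 min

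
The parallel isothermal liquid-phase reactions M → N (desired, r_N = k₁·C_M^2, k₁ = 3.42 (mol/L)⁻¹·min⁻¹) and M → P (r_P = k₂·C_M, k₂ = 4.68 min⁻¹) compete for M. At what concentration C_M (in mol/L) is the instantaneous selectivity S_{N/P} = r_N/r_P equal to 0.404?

0.553 mol/L

S_{N/P} = (k₁/k₂)·C_M ⇒ C_M = S·k₂/k₁.
= 0.404×4.68/3.42 = 0.553 mol/L.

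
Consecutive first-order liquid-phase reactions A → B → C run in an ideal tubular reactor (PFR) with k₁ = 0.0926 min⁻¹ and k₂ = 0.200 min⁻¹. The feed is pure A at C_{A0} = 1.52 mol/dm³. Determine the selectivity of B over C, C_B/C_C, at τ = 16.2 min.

The intermediate concentration in a first-order A→B→C sequence is C_B = k₁C_{A0}(e^(−k₁τ) − e^(−k₂τ))/(k₂−k₁).
e^(−k₁τ) = e^(−0.0926×16.2) = e^(−1.500) = 0.2231; e^(−k₂τ) = e^(−3.240) = 0.03916.
C_B = 0.0926×1.52/(0.200−0.0926) × (0.2231−0.03916) = 1.311×0.1839 = 0.2411 mol/dm³.
C_A = C_{A0}e^(−k₁τ) = 0.3391 mol/dm³, so C_C = C_{A0}−C_A−C_B = 0.9398 mol/dm³; C_B/C_C = 0.256.

0.256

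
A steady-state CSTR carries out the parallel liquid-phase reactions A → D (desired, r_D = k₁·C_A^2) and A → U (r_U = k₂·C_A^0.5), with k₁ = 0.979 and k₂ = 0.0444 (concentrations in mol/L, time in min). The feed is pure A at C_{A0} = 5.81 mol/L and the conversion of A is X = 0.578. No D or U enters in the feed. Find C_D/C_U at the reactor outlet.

84.7

Exit C_A = C_{A0}(1−X) = 5.81×0.422 = 2.452 mol/L.
Rates in a CSTR are evaluated at the outlet concentration: r_D = 0.979×2.452^2 = 5.885, r_U = 0.0444×2.452^0.5 = 0.06952.
Overall selectivity = C_D/C_U = r_Dτ/(r_Uτ) = r_D/r_U = 84.7.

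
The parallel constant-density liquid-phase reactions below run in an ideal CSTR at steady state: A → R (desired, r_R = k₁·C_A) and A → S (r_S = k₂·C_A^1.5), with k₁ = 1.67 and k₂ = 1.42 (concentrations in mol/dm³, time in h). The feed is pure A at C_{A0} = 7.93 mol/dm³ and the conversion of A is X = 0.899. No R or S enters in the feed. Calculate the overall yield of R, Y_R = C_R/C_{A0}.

Exit C_A = C_{A0}(1−X) = 7.93×0.101 = 0.8009 mol/dm³.
A CSTR operates uniformly at the exit composition, giving r_R = 1.338 and r_S = 1.018 (each k·C_A^n at C_A = 0.8009).
Fraction of consumed A going to R: r_R/(r_R+r_S) = 0.5679.
C_R = 0.5679·C_{A0}·X = 0.5679×7.93×0.899 = 4.05 mol/dm³; Y_R = C_R/C_{A0} = 0.511.

0.511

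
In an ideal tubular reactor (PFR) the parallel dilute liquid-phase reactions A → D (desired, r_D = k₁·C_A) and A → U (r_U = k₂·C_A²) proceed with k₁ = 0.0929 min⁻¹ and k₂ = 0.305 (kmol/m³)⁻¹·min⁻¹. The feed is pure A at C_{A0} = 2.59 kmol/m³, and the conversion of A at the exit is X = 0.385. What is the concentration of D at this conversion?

0.129 kmol/m³

C_A = C_{A0}(1−X) = 1.593 kmol/m³.
Along a PFR/batch, dC_D/dC_A = −r_D/(r_D+r_U) = −k₁/(k₁+k₂·C_A).
Integrating from C_{A0} to C_A: C_D = (0.0929/0.305)·ln[(0.0929+0.305·2.59)/(0.0929+0.305·1.59)] = 0.3046·ln(0.8828/0.5787) = 0.1286 kmol/m³.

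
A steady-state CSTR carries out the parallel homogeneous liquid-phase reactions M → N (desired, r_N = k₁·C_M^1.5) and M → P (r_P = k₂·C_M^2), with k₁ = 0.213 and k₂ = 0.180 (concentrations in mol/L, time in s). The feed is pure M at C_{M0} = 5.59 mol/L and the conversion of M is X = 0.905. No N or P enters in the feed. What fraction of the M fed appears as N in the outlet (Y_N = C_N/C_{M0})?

Exit C_M = C_{M0}(1−X) = 5.59×0.0950 = 0.5310 mol/L.
Rates in a CSTR are evaluated at the outlet concentration: r_N = 0.213×0.5310^1.5 = 0.08243, r_P = 0.180×0.5310^2 = 0.05076.
Fraction of consumed M going to N: r_N/(r_N+r_P) = 0.6189.
C_N = 0.6189·C_{M0}·X = 0.6189×5.59×0.905 = 3.13 mol/L; Y_N = C_N/C_{M0} = 0.560.

0.560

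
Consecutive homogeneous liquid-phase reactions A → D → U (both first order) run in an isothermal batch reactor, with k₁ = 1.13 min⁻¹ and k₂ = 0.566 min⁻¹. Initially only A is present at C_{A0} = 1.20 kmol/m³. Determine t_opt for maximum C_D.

For first-order series the maximum of C_D occurs at t_opt = ln(k₂/k₁)/(k₂−k₁).
= ln(0.566/1.13)/(0.566−1.13) = ln(0.5009)/-0.5640 = -0.6914/-0.5640 = 1.23 min.

1.23 min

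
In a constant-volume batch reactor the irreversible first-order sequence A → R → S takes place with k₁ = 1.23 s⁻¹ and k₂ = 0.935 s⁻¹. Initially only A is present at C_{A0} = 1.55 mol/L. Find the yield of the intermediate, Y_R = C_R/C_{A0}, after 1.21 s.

The intermediate concentration in a first-order A→B→C sequence is C_R = k₁C_{A0}(e^(−k₁t) − e^(−k₂t))/(k₂−k₁).
e^(−k₁t) = e^(−1.23×1.21) = e^(−1.488) = 0.2258; e^(−k₂t) = e^(−1.131) = 0.3226.
C_R = 1.23×1.55/(0.935−1.23) × (0.2258−0.3226) = (-6.463)×(-0.09684) = 0.6259 mol/L.
Y_R = C_R/C_{A0} = 0.6259/1.55 = 0.404.

0.404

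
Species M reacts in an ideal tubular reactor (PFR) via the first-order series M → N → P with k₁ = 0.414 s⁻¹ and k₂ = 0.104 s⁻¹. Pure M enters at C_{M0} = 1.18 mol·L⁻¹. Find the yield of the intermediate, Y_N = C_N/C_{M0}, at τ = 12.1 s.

Solving the coupled first-order balances gives C_N(τ) = [k₁/(k₂−k₁)]·C_{M0}·(e^(−k₁τ) − e^(−k₂τ)).
e^(−k₁τ) = e^(−0.414×12.1) = e^(−5.009) = 0.006675; e^(−k₂τ) = e^(−1.258) = 0.2841.
C_N = 0.414×1.18/(0.104−0.414) × (0.006675−0.2841) = (-1.576)×(-0.2774) = 0.4372 mol·L⁻¹.
Y_N = C_N/C_{M0} = 0.4372/1.18 = 0.371.

0.371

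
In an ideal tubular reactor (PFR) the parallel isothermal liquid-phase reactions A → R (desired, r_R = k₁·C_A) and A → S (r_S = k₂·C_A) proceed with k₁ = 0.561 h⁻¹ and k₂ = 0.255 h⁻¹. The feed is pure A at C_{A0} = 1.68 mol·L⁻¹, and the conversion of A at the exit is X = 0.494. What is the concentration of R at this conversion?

C_A = C_{A0}(1−X) = 0.8501 mol·L⁻¹.
Both paths are first order in A, so the instantaneous fraction to R is constant: dC_R/d(−C_A) = k₁/(k₁+k₂) = 0.6875.
C_R = 0.6875·(C_{A0}−C_A) = 0.6875×0.8299 = 0.571 mol·L⁻¹.

0.571 mol·L⁻¹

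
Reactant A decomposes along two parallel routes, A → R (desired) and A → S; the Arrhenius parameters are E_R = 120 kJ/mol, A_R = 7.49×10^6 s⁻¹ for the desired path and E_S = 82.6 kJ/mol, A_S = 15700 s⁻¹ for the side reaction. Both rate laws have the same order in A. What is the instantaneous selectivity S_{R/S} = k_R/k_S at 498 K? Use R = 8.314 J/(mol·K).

0.0570

With equal orders, S_{R/S} = k_R/k_S = (A_R/A_S)·exp[(E_S−E_R)/(RT)].
(E_S−E_R)/(RT) = (82.6−120)×10³/(8.314×498) = -37400/4140 = -9.033.
k_R/k_S = (7.49×10^6/15700)·exp(-9.033) = 477.1 × 1.194×10^-4 = 0.0570.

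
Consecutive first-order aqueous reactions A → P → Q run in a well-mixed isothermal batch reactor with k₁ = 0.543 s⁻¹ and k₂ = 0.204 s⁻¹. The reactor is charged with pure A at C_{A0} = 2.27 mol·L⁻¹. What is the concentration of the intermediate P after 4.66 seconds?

For first-order series with pure A initially, C_P(t) = k₁C_{A0}/(k₂−k₁)·(e^(−k₁t) − e^(−k₂t)).
e^(−k₁t) = e^(−0.543×4.66) = e^(−2.530) = 0.07963; e^(−k₂t) = e^(−0.9506) = 0.3865.
C_P = 0.543×2.27/(0.204−0.543) × (0.07963−0.3865) = (-3.636)×(-0.3069) = 1.116 mol·L⁻¹.

1.12 mol·L⁻¹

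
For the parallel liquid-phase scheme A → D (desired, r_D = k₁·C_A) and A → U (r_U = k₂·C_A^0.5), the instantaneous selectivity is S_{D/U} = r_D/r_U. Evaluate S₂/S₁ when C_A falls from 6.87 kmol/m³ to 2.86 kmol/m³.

S_{D/U} = (k₁/k₂)·C_A^0.5, so S₂/S₁ = (C_{A,2}/C_{A,1})^0.5.
= (2.86/6.87)^0.5 = (0.4163)^0.5 = 0.645.

0.645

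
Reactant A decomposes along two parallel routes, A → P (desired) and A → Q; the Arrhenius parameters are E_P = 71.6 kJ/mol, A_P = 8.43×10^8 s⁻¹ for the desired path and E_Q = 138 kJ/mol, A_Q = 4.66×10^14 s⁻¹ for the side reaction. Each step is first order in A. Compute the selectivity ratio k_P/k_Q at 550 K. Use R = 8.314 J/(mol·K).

3.66

Since both paths have the same order in A, the concentration cancels and S_{P/Q} = k_P/k_Q = (A_P/A_Q)·exp[(E_Q−E_P)/(RT)].
(E_Q−E_P)/(RT) = (138−71.6)×10³/(8.314×550) = 66400/4573 = 14.52.
k_P/k_Q = (8.43×10^8/4.66×10^14)·exp(14.52) = 1.809×10^-6 × 2.025×10^6 = 3.66.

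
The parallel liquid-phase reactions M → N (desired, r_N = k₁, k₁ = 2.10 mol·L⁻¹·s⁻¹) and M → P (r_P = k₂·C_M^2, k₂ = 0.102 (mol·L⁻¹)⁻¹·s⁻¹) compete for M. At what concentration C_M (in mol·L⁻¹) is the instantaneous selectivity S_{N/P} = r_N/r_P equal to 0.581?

S_{N/P} = (k₁/k₂)·C_M^-2 ⇒ C_M = (S·k₂/k₁)^(-0.5).
= (0.581×0.102/2.10)^(-0.5) = (0.02822)^(-0.5) = 5.95 mol·L⁻¹.

5.95 mol·L⁻¹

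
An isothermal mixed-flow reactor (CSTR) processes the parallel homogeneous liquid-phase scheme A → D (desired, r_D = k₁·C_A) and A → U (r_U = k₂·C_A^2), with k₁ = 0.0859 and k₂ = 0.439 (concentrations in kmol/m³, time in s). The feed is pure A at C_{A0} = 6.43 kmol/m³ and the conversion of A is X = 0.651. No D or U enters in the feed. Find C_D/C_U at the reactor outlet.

Exit C_A = C_{A0}(1−X) = 6.43×0.349 = 2.244 kmol/m³.
Rates in a CSTR are evaluated at the outlet concentration: r_D = 0.0859×2.244 = 0.1928, r_U = 0.439×2.244^2 = 2.211.
Overall selectivity = C_D/C_U = r_Dτ/(r_Uτ) = r_D/r_U = 0.0872.

0.0872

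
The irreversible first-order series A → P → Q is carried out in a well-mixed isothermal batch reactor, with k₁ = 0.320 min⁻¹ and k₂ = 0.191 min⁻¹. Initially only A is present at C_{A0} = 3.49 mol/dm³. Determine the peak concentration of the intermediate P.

1.63 mol/dm³

For a first-order series the maximum intermediate yield is C_{P,max}/C_{A0} = (k₁/k₂)^[k₂/(k₂−k₁)].
= (0.320/0.191)^(0.191/(0.191−0.320)) = (1.675)^(-1.481) = 0.4658.
C_{P,max} = 0.4658×3.49 = 1.63 mol/dm³.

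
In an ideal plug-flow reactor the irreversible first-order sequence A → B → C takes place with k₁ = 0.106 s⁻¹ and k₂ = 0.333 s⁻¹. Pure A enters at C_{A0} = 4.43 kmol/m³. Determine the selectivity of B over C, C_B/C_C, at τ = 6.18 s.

0.614

For first-order series with pure A initially, C_B(τ) = k₁C_{A0}/(k₂−k₁)·(e^(−k₁τ) − e^(−k₂τ)).
e^(−k₁τ) = e^(−0.106×6.18) = e^(−0.6551) = 0.5194; e^(−k₂τ) = e^(−2.058) = 0.1277.
C_B = 0.106×4.43/(0.333−0.106) × (0.5194−0.1277) = 2.069×0.3917 = 0.8103 kmol/m³.
C_A = C_{A0}e^(−k₁τ) = 2.301 kmol/m³, so C_C = C_{A0}−C_A−C_B = 1.319 kmol/m³; C_B/C_C = 0.614.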